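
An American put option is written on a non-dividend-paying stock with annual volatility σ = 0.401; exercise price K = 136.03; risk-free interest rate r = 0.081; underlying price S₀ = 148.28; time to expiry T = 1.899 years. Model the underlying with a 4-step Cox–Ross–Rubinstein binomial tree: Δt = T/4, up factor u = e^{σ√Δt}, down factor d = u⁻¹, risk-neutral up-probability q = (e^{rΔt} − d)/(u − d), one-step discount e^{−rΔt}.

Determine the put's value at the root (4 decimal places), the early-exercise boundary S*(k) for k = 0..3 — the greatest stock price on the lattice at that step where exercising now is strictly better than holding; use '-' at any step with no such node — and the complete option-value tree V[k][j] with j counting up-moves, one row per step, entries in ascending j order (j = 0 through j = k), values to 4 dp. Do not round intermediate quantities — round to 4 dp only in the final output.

price = 17.0743
boundary = - - 85.3284 64.7290
tree:
17.0743
29.9567 5.5995
50.7016 11.6709 0.0000
71.3010 24.3256 0.0000 0.0000
86.9274 50.7016 0.0000 0.0000 0.0000

Δt=0.47475  u=1.31824  d=0.75859  q=0.50141  discount=0.96228
step 4 (expiry): payoffs max(K−S,0) = 86.9274 50.7016 0.0000 0.0000 0.0000
step 3: (k=3,j=0): S=64.7290, (K−S)⁺=71.3010, hold=66.1693 ⇒ V=71.3010 exercise | (k=3,j=1): S=112.4833, (K−S)⁺=23.5467, hold=24.3256 ⇒ V=24.3256 continue | (k=3,j=2): S=195.4686, (K−S)⁺=0.0000, hold=0.0000 ⇒ V=0.0000 continue | (k=3,j=3): S=339.6768, (K−S)⁺=0.0000, hold=0.0000 ⇒ V=0.0000 continue  boundary S*=64.7290
step 2: (k=2,j=0): S=85.3284, (K−S)⁺=50.7016, hold=45.9457 ⇒ V=50.7016 exercise | (k=2,j=1): S=148.2800, (K−S)⁺=0.0000, hold=11.6709 ⇒ V=11.6709 continue | (k=2,j=2): S=257.6745, (K−S)⁺=0.0000, hold=0.0000 ⇒ V=0.0000 continue  boundary S*=85.3284
step 1: (k=1,j=0): S=112.4833, (K−S)⁺=23.5467, hold=29.9567 ⇒ V=29.9567 continue | (k=1,j=1): S=195.4686, (K−S)⁺=0.0000, hold=5.5995 ⇒ V=5.5995 continue  boundary S*=-
step 0: (k=0,j=0): S=148.2800, (K−S)⁺=0.0000, hold=17.0743 ⇒ V=17.0743 continue  boundary S*=-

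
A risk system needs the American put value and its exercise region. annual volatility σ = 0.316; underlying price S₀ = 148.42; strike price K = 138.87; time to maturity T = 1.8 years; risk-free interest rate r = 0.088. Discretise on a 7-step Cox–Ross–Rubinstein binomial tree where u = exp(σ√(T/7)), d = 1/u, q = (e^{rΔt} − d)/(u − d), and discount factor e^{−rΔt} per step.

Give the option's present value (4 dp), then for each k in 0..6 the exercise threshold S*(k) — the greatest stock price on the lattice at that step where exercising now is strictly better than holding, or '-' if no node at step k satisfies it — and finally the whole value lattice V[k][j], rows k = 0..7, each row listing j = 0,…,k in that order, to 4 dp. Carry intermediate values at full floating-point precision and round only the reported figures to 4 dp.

price = 12.6617
boundary = - - - 91.7734 107.7231 91.7734 107.7231
tree:
12.6617
20.2907 6.4727
31.4967 11.2727 2.5143
47.0966 19.0829 4.8638 0.5485
60.6847 31.1469 9.2554 1.1967 0.0000
72.2610 47.0966 17.2344 2.6107 0.0000 0.0000
82.1232 60.6847 31.1469 5.6955 0.0000 0.0000 0.0000
90.5253 72.2610 47.0966 12.4253 0.0000 0.0000 0.0000 0.0000

Δt=0.25714  u=1.17379  d=0.85194  q=0.53113  discount=0.97763
step 7 (expiry): payoffs max(K−S,0) = 90.5253 72.2610 47.0966 12.4253 0.0000 0.0000 0.0000 0.0000
step 6: (k=6,j=0): S=56.7468, (K−S)⁺=82.1232, hold=79.0161 ⇒ V=82.1232 exercise | (k=6,j=1): S=78.1853, (K−S)⁺=60.6847, hold=57.5776 ⇒ V=60.6847 exercise | (k=6,j=2): S=107.7231, (K−S)⁺=31.1469, hold=28.0398 ⇒ V=31.1469 exercise | (k=6,j=3): S=148.4200, (K−S)⁺=0.0000, hold=5.6955 ⇒ V=5.6955 continue | (k=6,j=4): S=204.4919, (K−S)⁺=0.0000, hold=0.0000 ⇒ V=0.0000 continue | (k=6,j=5): S=281.7474, (K−S)⁺=0.0000, hold=0.0000 ⇒ V=0.0000 continue | (k=6,j=6): S=388.1895, (K−S)⁺=0.0000, hold=0.0000 ⇒ V=0.0000 continue  boundary S*=107.7231
step 5: (k=5,j=0): S=66.6090, (K−S)⁺=72.2610, hold=69.1538 ⇒ V=72.2610 exercise | (k=5,j=1): S=91.7734, (K−S)⁺=47.0966, hold=43.9895 ⇒ V=47.0966 exercise | (k=5,j=2): S=126.4447, (K−S)⁺=12.4253, hold=17.2344 ⇒ V=17.2344 continue | (k=5,j=3): S=174.2145, (K−S)⁺=0.0000, hold=2.6107 ⇒ V=2.6107 continue | (k=5,j=4): S=240.0314, (K−S)⁺=0.0000, hold=0.0000 ⇒ V=0.0000 continue | (k=5,j=5): S=330.7135, (K−S)⁺=0.0000, hold=0.0000 ⇒ V=0.0000 continue  boundary S*=91.7734
step 4: (k=4,j=0): S=78.1853, (K−S)⁺=60.6847, hold=57.5776 ⇒ V=60.6847 exercise | (k=4,j=1): S=107.7231, (K−S)⁺=31.1469, hold=30.5369 ⇒ V=31.1469 exercise | (k=4,j=2): S=148.4200, (K−S)⁺=0.0000, hold=9.2554 ⇒ V=9.2554 continue | (k=4,j=3): S=204.4919, (K−S)⁺=0.0000, hold=1.1967 ⇒ V=1.1967 continue | (k=4,j=4): S=281.7474, (K−S)⁺=0.0000, hold=0.0000 ⇒ V=0.0000 continue  boundary S*=107.7231
step 3: (k=3,j=0): S=91.7734, (K−S)⁺=47.0966, hold=43.9895 ⇒ V=47.0966 exercise | (k=3,j=1): S=126.4447, (K−S)⁺=12.4253, hold=19.0829 ⇒ V=19.0829 continue | (k=3,j=2): S=174.2145, (K−S)⁺=0.0000, hold=4.8638 ⇒ V=4.8638 continue | (k=3,j=3): S=240.0314, (K−S)⁺=0.0000, hold=0.5485 ⇒ V=0.5485 continue  boundary S*=91.7734
step 2: (k=2,j=0): S=107.7231, (K−S)⁺=31.1469, hold=31.4967 ⇒ V=31.4967 continue | (k=2,j=1): S=148.4200, (K−S)⁺=0.0000, hold=11.2727 ⇒ V=11.2727 continue | (k=2,j=2): S=204.4919, (K−S)⁺=0.0000, hold=2.5143 ⇒ V=2.5143 continue  boundary S*=-
step 1: (k=1,j=0): S=126.4447, (K−S)⁺=12.4253, hold=20.2907 ⇒ V=20.2907 continue | (k=1,j=1): S=174.2145, (K−S)⁺=0.0000, hold=6.4727 ⇒ V=6.4727 continue  boundary S*=-
step 0: (k=0,j=0): S=148.4200, (K−S)⁺=0.0000, hold=12.6617 ⇒ V=12.6617 continue  boundary S*=-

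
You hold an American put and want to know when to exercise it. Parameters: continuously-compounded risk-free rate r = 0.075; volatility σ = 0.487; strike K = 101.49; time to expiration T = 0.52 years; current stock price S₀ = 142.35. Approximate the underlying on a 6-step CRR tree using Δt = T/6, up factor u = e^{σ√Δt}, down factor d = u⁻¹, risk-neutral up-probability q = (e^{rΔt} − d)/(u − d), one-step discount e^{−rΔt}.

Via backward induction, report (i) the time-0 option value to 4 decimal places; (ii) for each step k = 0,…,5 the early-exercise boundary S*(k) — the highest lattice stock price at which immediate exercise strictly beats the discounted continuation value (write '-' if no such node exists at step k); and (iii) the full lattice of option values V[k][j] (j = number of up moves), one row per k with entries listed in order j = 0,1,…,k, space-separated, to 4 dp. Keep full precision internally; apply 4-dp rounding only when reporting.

price = 2.8723
boundary = - - - - - 69.5082
tree:
2.8723
4.9394 0.7323
8.3261 1.4364 0.0000
13.6588 2.8176 0.0000 0.0000
21.5485 5.5270 0.0000 0.0000 0.0000
31.9818 10.8416 0.0000 0.0000 0.0000 0.0000
41.2657 21.2668 0.0000 0.0000 0.0000 0.0000 0.0000

params: Δt=0.08667 u=1.15416 d=0.86643 q=0.48688 e^(-rΔt)=0.99352
t_6 payoffs: 41.2657 21.2668 0.0000 0.0000 0.0000 0.0000 0.0000
t_5: node(5,0) S=69.5082 payoff=31.9818 vs cont=31.3243 → 31.9818 [stop]  node(5,1) S=92.5901 payoff=8.8999 vs cont=10.8416 → 10.8416 [wait]  node(5,2) S=123.3369 payoff=0.0000 vs cont=0.0000 → 0.0000 [wait]  node(5,3) S=164.2940 payoff=0.0000 vs cont=0.0000 → 0.0000 [wait]  node(5,4) S=218.8520 payoff=0.0000 vs cont=0.0000 → 0.0000 [wait]  node(5,5) S=291.5272 payoff=0.0000 vs cont=0.0000 → 0.0000 [wait]  ⇒ S*(5)=69.5082
t_4: node(4,0) S=80.2232 payoff=21.2668 vs cont=21.5485 → 21.5485 [wait]  node(4,1) S=106.8634 payoff=0.0000 vs cont=5.5270 → 5.5270 [wait]  node(4,2) S=142.3500 payoff=0.0000 vs cont=0.0000 → 0.0000 [wait]  node(4,3) S=189.6209 payoff=0.0000 vs cont=0.0000 → 0.0000 [wait]  node(4,4) S=252.5892 payoff=0.0000 vs cont=0.0000 → 0.0000 [wait]  ⇒ S*(4)=-
t_3: node(3,0) S=92.5901 payoff=8.8999 vs cont=13.6588 → 13.6588 [wait]  node(3,1) S=123.3369 payoff=0.0000 vs cont=2.8176 → 2.8176 [wait]  node(3,2) S=164.2940 payoff=0.0000 vs cont=0.0000 → 0.0000 [wait]  node(3,3) S=218.8520 payoff=0.0000 vs cont=0.0000 → 0.0000 [wait]  ⇒ S*(3)=-
t_2: node(2,0) S=106.8634 payoff=0.0000 vs cont=8.3261 → 8.3261 [wait]  node(2,1) S=142.3500 payoff=0.0000 vs cont=1.4364 → 1.4364 [wait]  node(2,2) S=189.6209 payoff=0.0000 vs cont=0.0000 → 0.0000 [wait]  ⇒ S*(2)=-
t_1: node(1,0) S=123.3369 payoff=0.0000 vs cont=4.9394 → 4.9394 [wait]  node(1,1) S=164.2940 payoff=0.0000 vs cont=0.7323 → 0.7323 [wait]  ⇒ S*(1)=-
t_0: node(0,0) S=142.3500 payoff=0.0000 vs cont=2.8723 → 2.8723 [wait]  ⇒ S*(0)=-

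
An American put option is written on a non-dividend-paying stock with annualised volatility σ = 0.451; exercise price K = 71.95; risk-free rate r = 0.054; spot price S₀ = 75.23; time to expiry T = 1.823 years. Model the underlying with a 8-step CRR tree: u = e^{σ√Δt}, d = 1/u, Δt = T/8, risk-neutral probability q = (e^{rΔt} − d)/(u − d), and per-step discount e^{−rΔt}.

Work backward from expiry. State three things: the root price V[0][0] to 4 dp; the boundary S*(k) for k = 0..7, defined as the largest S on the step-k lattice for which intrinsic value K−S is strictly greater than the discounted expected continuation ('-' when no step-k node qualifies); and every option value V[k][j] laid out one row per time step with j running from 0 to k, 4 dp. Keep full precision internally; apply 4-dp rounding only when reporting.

price = 12.8463
boundary = - - - 39.4360 31.7975 39.4360 48.9094 39.4360
tree:
12.8463
18.0891 7.3847
24.6904 11.2622 3.2901
32.5140 16.6841 5.5612 0.8648
40.1525 23.8337 9.2142 1.6673 0.0000
46.3114 32.5140 14.8579 3.2147 0.0000 0.0000
51.2774 40.1525 23.0406 6.1981 0.0000 0.0000 0.0000
55.2816 46.3114 32.5140 11.9503 0.0000 0.0000 0.0000 0.0000
58.5101 51.2774 40.1525 23.0406 0.0000 0.0000 0.0000 0.0000 0.0000

params: Δt=0.22787 u=1.24022 d=0.80631 q=0.47492 e^(-rΔt)=0.98777
t_8 payoffs: 58.5101 51.2774 40.1525 23.0406 0.0000 0.0000 0.0000 0.0000 0.0000
t_7: node(7,0) S=16.6684 payoff=55.2816 vs cont=54.4016 → 55.2816 [stop]  node(7,1) S=25.6386 payoff=46.3114 vs cont=45.4315 → 46.3114 [stop]  node(7,2) S=39.4360 payoff=32.5140 vs cont=31.6341 → 32.5140 [stop]  node(7,3) S=60.6585 payoff=11.2915 vs cont=11.9503 → 11.9503 [wait]  node(7,4) S=93.3019 payoff=0.0000 vs cont=0.0000 → 0.0000 [wait]  node(7,5) S=143.5124 payoff=0.0000 vs cont=0.0000 → 0.0000 [wait]  node(7,6) S=220.7438 payoff=0.0000 vs cont=0.0000 → 0.0000 [wait]  node(7,7) S=339.5372 payoff=0.0000 vs cont=0.0000 → 0.0000 [wait]  ⇒ S*(7)=39.4360
t_6: node(6,0) S=20.6726 payoff=51.2774 vs cont=50.3975 → 51.2774 [stop]  node(6,1) S=31.7975 payoff=40.1525 vs cont=39.2726 → 40.1525 [stop]  node(6,2) S=48.9094 payoff=23.0406 vs cont=22.4697 → 23.0406 [stop]  node(6,3) S=75.2300 payoff=0.0000 vs cont=6.1981 → 6.1981 [wait]  node(6,4) S=115.7151 payoff=0.0000 vs cont=0.0000 → 0.0000 [wait]  node(6,5) S=177.9873 payoff=0.0000 vs cont=0.0000 → 0.0000 [wait]  node(6,6) S=273.7713 payoff=0.0000 vs cont=0.0000 → 0.0000 [wait]  ⇒ S*(6)=48.9094
t_5: node(5,0) S=25.6386 payoff=46.3114 vs cont=45.4315 → 46.3114 [stop]  node(5,1) S=39.4360 payoff=32.5140 vs cont=31.6341 → 32.5140 [stop]  node(5,2) S=60.6585 payoff=11.2915 vs cont=14.8579 → 14.8579 [wait]  node(5,3) S=93.3019 payoff=0.0000 vs cont=3.2147 → 3.2147 [wait]  node(5,4) S=143.5124 payoff=0.0000 vs cont=0.0000 → 0.0000 [wait]  node(5,5) S=220.7438 payoff=0.0000 vs cont=0.0000 → 0.0000 [wait]  ⇒ S*(5)=39.4360
t_4: node(4,0) S=31.7975 payoff=40.1525 vs cont=39.2726 → 40.1525 [stop]  node(4,1) S=48.9094 payoff=23.0406 vs cont=23.8337 → 23.8337 [wait]  node(4,2) S=75.2300 payoff=0.0000 vs cont=9.2142 → 9.2142 [wait]  node(4,3) S=115.7151 payoff=0.0000 vs cont=1.6673 → 1.6673 [wait]  node(4,4) S=177.9873 payoff=0.0000 vs cont=0.0000 → 0.0000 [wait]  ⇒ S*(4)=31.7975
t_3: node(3,0) S=39.4360 payoff=32.5140 vs cont=32.0061 → 32.5140 [stop]  node(3,1) S=60.6585 payoff=11.2915 vs cont=16.6841 → 16.6841 [wait]  node(3,2) S=93.3019 payoff=0.0000 vs cont=5.5612 → 5.5612 [wait]  node(3,3) S=143.5124 payoff=0.0000 vs cont=0.8648 → 0.8648 [wait]  ⇒ S*(3)=39.4360
t_2: node(2,0) S=48.9094 payoff=23.0406 vs cont=24.6904 → 24.6904 [wait]  node(2,1) S=75.2300 payoff=0.0000 vs cont=11.2622 → 11.2622 [wait]  node(2,2) S=115.7151 payoff=0.0000 vs cont=3.2901 → 3.2901 [wait]  ⇒ S*(2)=-
t_1: node(1,0) S=60.6585 payoff=11.2915 vs cont=18.0891 → 18.0891 [wait]  node(1,1) S=93.3019 payoff=0.0000 vs cont=7.3847 → 7.3847 [wait]  ⇒ S*(1)=-
t_0: node(0,0) S=75.2300 payoff=0.0000 vs cont=12.8463 → 12.8463 [wait]  ⇒ S*(0)=-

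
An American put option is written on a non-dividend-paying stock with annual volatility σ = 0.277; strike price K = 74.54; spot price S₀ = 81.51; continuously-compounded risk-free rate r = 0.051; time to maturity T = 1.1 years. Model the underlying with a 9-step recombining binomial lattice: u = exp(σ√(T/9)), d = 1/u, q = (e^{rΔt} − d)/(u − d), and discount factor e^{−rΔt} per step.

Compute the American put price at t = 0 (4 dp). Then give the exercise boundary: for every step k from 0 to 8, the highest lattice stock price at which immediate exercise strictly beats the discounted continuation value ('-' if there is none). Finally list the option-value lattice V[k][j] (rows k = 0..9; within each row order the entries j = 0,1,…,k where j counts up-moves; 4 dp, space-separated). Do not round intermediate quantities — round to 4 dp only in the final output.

price = 4.5062
boundary = - - - - 55.3328 50.2256 55.3328 60.9593 67.1578
tree:
4.5062
6.7879 2.3521
9.9382 3.8208 0.9590
14.0789 6.0510 1.7082 0.2452
19.2072 9.2863 2.9926 0.4856 0.0155
24.3144 13.6975 5.1290 0.9606 0.0316 0.0000
28.9501 19.2072 8.5308 1.8980 0.0647 0.0000 0.0000
33.1580 24.3144 13.5807 3.7457 0.1322 0.0000 0.0000 0.0000
36.9775 28.9501 19.2072 7.3822 0.2705 0.0000 0.0000 0.0000 0.0000
40.4445 33.1580 24.3144 13.5807 0.5533 0.0000 0.0000 0.0000 0.0000 0.0000

params: Δt=0.12222 u=1.10168 d=0.90770 q=0.50804 e^(-rΔt)=0.99379
t_9 payoffs: 40.4445 33.1580 24.3144 13.5807 0.5533 0.0000 0.0000 0.0000 0.0000 0.0000
t_8: node(8,0) S=37.5625 payoff=36.9775 vs cont=36.5143 → 36.9775 [stop]  node(8,1) S=45.5899 payoff=28.9501 vs cont=28.4869 → 28.9501 [stop]  node(8,2) S=55.3328 payoff=19.2072 vs cont=18.7440 → 19.2072 [stop]  node(8,3) S=67.1578 payoff=7.3822 vs cont=6.9190 → 7.3822 [stop]  node(8,4) S=81.5100 payoff=0.0000 vs cont=0.2705 → 0.2705 [wait]  node(8,5) S=98.9293 payoff=0.0000 vs cont=0.0000 → 0.0000 [wait]  node(8,6) S=120.0713 payoff=0.0000 vs cont=0.0000 → 0.0000 [wait]  node(8,7) S=145.7315 payoff=0.0000 vs cont=0.0000 → 0.0000 [wait]  node(8,8) S=176.8755 payoff=0.0000 vs cont=0.0000 → 0.0000 [wait]  ⇒ S*(8)=67.1578
t_7: node(7,0) S=41.3820 payoff=33.1580 vs cont=32.6948 → 33.1580 [stop]  node(7,1) S=50.2256 payoff=24.3144 vs cont=23.8512 → 24.3144 [stop]  node(7,2) S=60.9593 payoff=13.5807 vs cont=13.1176 → 13.5807 [stop]  node(7,3) S=73.9867 payoff=0.5533 vs cont=3.7457 → 3.7457 [wait]  node(7,4) S=89.7983 payoff=0.0000 vs cont=0.1322 → 0.1322 [wait]  node(7,5) S=108.9889 payoff=0.0000 vs cont=0.0000 → 0.0000 [wait]  node(7,6) S=132.2806 payoff=0.0000 vs cont=0.0000 → 0.0000 [wait]  node(7,7) S=160.5501 payoff=0.0000 vs cont=0.0000 → 0.0000 [wait]  ⇒ S*(7)=60.9593
t_6: node(6,0) S=45.5899 payoff=28.9501 vs cont=28.4869 → 28.9501 [stop]  node(6,1) S=55.3328 payoff=19.2072 vs cont=18.7440 → 19.2072 [stop]  node(6,2) S=67.1578 payoff=7.3822 vs cont=8.5308 → 8.5308 [wait]  node(6,3) S=81.5100 payoff=0.0000 vs cont=1.8980 → 1.8980 [wait]  node(6,4) S=98.9293 payoff=0.0000 vs cont=0.0647 → 0.0647 [wait]  node(6,5) S=120.0713 payoff=0.0000 vs cont=0.0000 → 0.0000 [wait]  node(6,6) S=145.7315 payoff=0.0000 vs cont=0.0000 → 0.0000 [wait]  ⇒ S*(6)=55.3328
t_5: node(5,0) S=50.2256 payoff=24.3144 vs cont=23.8512 → 24.3144 [stop]  node(5,1) S=60.9593 payoff=13.5807 vs cont=13.6975 → 13.6975 [wait]  node(5,2) S=73.9867 payoff=0.5533 vs cont=5.1290 → 5.1290 [wait]  node(5,3) S=89.7983 payoff=0.0000 vs cont=0.9606 → 0.9606 [wait]  node(5,4) S=108.9889 payoff=0.0000 vs cont=0.0316 → 0.0316 [wait]  node(5,5) S=132.2806 payoff=0.0000 vs cont=0.0000 → 0.0000 [wait]  ⇒ S*(5)=50.2256
t_4: node(4,0) S=55.3328 payoff=19.2072 vs cont=18.8030 → 19.2072 [stop]  node(4,1) S=67.1578 payoff=7.3822 vs cont=9.2863 → 9.2863 [wait]  node(4,2) S=81.5100 payoff=0.0000 vs cont=2.9926 → 2.9926 [wait]  node(4,3) S=98.9293 payoff=0.0000 vs cont=0.4856 → 0.4856 [wait]  node(4,4) S=120.0713 payoff=0.0000 vs cont=0.0155 → 0.0155 [wait]  ⇒ S*(4)=55.3328
t_3: node(3,0) S=60.9593 payoff=13.5807 vs cont=14.0789 → 14.0789 [wait]  node(3,1) S=73.9867 payoff=0.5533 vs cont=6.0510 → 6.0510 [wait]  node(3,2) S=89.7983 payoff=0.0000 vs cont=1.7082 → 1.7082 [wait]  node(3,3) S=108.9889 payoff=0.0000 vs cont=0.2452 → 0.2452 [wait]  ⇒ S*(3)=-
t_2: node(2,0) S=67.1578 payoff=7.3822 vs cont=9.9382 → 9.9382 [wait]  node(2,1) S=81.5100 payoff=0.0000 vs cont=3.8208 → 3.8208 [wait]  node(2,2) S=98.9293 payoff=0.0000 vs cont=0.9590 → 0.9590 [wait]  ⇒ S*(2)=-
t_1: node(1,0) S=73.9867 payoff=0.5533 vs cont=6.7879 → 6.7879 [wait]  node(1,1) S=89.7983 payoff=0.0000 vs cont=2.3521 → 2.3521 [wait]  ⇒ S*(1)=-
t_0: node(0,0) S=81.5100 payoff=0.0000 vs cont=4.5062 → 4.5062 [wait]  ⇒ S*(0)=-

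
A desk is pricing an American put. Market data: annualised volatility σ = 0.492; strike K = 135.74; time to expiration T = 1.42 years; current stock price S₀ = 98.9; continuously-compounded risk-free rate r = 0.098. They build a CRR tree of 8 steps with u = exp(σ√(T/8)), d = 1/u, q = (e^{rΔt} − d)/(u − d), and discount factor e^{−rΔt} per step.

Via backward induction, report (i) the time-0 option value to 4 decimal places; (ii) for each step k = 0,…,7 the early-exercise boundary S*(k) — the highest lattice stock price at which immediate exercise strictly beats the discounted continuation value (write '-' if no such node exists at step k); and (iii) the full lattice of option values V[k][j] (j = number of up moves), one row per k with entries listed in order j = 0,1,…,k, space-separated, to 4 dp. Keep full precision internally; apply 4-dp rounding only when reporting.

Δt=0.17750, u=1.23033, d=0.81279, q=0.49039, disc=e^(-rΔt)=0.98276
k=8 terminal: V=max(K-S,0) → 116.9026 107.2256 92.5773 70.4040 36.8400 0.0000 0.0000 0.0000 0.0000
k=7: j=0 S=23.1762 intr=112.5638 cont=110.2230 V=112.5638[EX]; j=1 S=35.0822 intr=100.6578 cont=98.3171 V=100.6578[EX]; j=2 S=53.1044 intr=82.6356 cont=80.2948 V=82.6356[EX]; j=3 S=80.3849 intr=55.3551 cont=53.0144 V=55.3551[EX]; j=4 S=121.6797 intr=14.0603 cont=18.4503 V=18.4503[hold]; j=5 S=184.1884 intr=0.0000 cont=0.0000 V=0.0000[hold]; j=6 S=278.8086 intr=0.0000 cont=0.0000 V=0.0000[hold]; j=7 S=422.0367 intr=0.0000 cont=0.0000 V=0.0000[hold]  S*(7)=80.3849
k=6: j=0 S=28.5144 intr=107.2256 cont=104.8848 V=107.2256[EX]; j=1 S=43.1627 intr=92.5773 cont=90.2365 V=92.5773[EX]; j=2 S=65.3360 intr=70.4040 cont=68.0633 V=70.4040[EX]; j=3 S=98.9000 intr=36.8400 cont=36.6149 V=36.8400[EX]; j=4 S=149.7064 intr=0.0000 cont=9.2403 V=9.2403[hold]; j=5 S=226.6127 intr=0.0000 cont=0.0000 V=0.0000[hold]; j=6 S=343.0269 intr=0.0000 cont=0.0000 V=0.0000[hold]  S*(6)=98.9000
k=5: j=0 S=35.0822 intr=100.6578 cont=98.3171 V=100.6578[EX]; j=1 S=53.1044 intr=82.6356 cont=80.2948 V=82.6356[EX]; j=2 S=80.3849 intr=55.3551 cont=53.0144 V=55.3551[EX]; j=3 S=121.6797 intr=14.0603 cont=22.9035 V=22.9035[hold]; j=4 S=184.1884 intr=0.0000 cont=4.6278 V=4.6278[hold]; j=5 S=278.8086 intr=0.0000 cont=0.0000 V=0.0000[hold]  S*(5)=80.3849
k=4: j=0 S=43.1627 intr=92.5773 cont=90.2365 V=92.5773[EX]; j=1 S=65.3360 intr=70.4040 cont=68.0633 V=70.4040[EX]; j=2 S=98.9000 intr=36.8400 cont=38.7611 V=38.7611[hold]; j=3 S=149.7064 intr=0.0000 cont=13.7009 V=13.7009[hold]; j=4 S=226.6127 intr=0.0000 cont=2.3177 V=2.3177[hold]  S*(4)=65.3360
k=3: j=0 S=53.1044 intr=82.6356 cont=80.2948 V=82.6356[EX]; j=1 S=80.3849 intr=55.3551 cont=53.9402 V=55.3551[EX]; j=2 S=121.6797 intr=14.0603 cont=26.0154 V=26.0154[hold]; j=3 S=184.1884 intr=0.0000 cont=7.9787 V=7.9787[hold]  S*(3)=80.3849
k=2: j=0 S=65.3360 intr=70.4040 cont=68.0633 V=70.4040[EX]; j=1 S=98.9000 intr=36.8400 cont=40.2608 V=40.2608[hold]; j=2 S=149.7064 intr=0.0000 cont=16.8743 V=16.8743[hold]  S*(2)=65.3360
k=1: j=0 S=80.3849 intr=55.3551 cont=54.6629 V=55.3551[EX]; j=1 S=121.6797 intr=14.0603 cont=28.2958 V=28.2958[hold]  S*(1)=80.3849
k=0: j=0 S=98.9000 intr=36.8400 cont=41.3598 V=41.3598[hold]  S*(0)=-

price = 41.3598
boundary = - 80.3849 65.3360 80.3849 65.3360 80.3849 98.9000 80.3849
tree:
41.3598
55.3551 28.2958
70.4040 40.2608 16.8743
82.6356 55.3551 26.0154 7.9787
92.5773 70.4040 38.7611 13.7009 2.3177
100.6578 82.6356 55.3551 22.9035 4.6278 0.0000
107.2256 92.5773 70.4040 36.8400 9.2403 0.0000 0.0000
112.5638 100.6578 82.6356 55.3551 18.4503 0.0000 0.0000 0.0000
116.9026 107.2256 92.5773 70.4040 36.8400 0.0000 0.0000 0.0000 0.0000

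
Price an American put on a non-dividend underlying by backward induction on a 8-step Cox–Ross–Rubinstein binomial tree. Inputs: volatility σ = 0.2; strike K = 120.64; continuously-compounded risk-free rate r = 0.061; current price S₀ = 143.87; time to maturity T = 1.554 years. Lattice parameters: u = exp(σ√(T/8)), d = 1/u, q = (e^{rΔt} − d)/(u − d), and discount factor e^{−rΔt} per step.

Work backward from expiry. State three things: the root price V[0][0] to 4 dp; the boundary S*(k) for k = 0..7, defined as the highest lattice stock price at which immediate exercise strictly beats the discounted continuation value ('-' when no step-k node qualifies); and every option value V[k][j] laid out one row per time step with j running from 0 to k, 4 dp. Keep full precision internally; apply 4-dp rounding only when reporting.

Δt=0.19425, u=1.09215, d=0.91563, q=0.54550, disc=e^(-rΔt)=0.98822
k=8 terminal: V=max(K-S,0) → 49.5655 35.8630 19.5188 0.0236 0.0000 0.0000 0.0000 0.0000 0.0000
k=7: j=0 S=77.6240 intr=43.0160 cont=41.5949 V=43.0160[EX]; j=1 S=92.5892 intr=28.0508 cont=26.6298 V=28.0508[EX]; j=2 S=110.4394 intr=10.2006 cont=8.7795 V=10.2006[EX]; j=3 S=131.7311 intr=0.0000 cont=0.0106 V=0.0106[hold]; j=4 S=157.1275 intr=0.0000 cont=0.0000 V=0.0000[hold]; j=5 S=187.4202 intr=0.0000 cont=0.0000 V=0.0000[hold]; j=6 S=223.5529 intr=0.0000 cont=0.0000 V=0.0000[hold]; j=7 S=266.6517 intr=0.0000 cont=0.0000 V=0.0000[hold]  S*(7)=110.4394
k=6: j=0 S=84.7770 intr=35.8630 cont=34.4419 V=35.8630[EX]; j=1 S=101.1212 intr=19.5188 cont=18.0978 V=19.5188[EX]; j=2 S=120.6164 intr=0.0236 cont=4.5872 V=4.5872[hold]; j=3 S=143.8700 intr=0.0000 cont=0.0048 V=0.0048[hold]; j=4 S=171.6067 intr=0.0000 cont=0.0000 V=0.0000[hold]; j=5 S=204.6908 intr=0.0000 cont=0.0000 V=0.0000[hold]; j=6 S=244.1532 intr=0.0000 cont=0.0000 V=0.0000[hold]  S*(6)=101.1212
k=5: j=0 S=92.5892 intr=28.0508 cont=26.6298 V=28.0508[EX]; j=1 S=110.4394 intr=10.2006 cont=11.2396 V=11.2396[hold]; j=2 S=131.7311 intr=0.0000 cont=2.0629 V=2.0629[hold]; j=3 S=157.1275 intr=0.0000 cont=0.0021 V=0.0021[hold]; j=4 S=187.4202 intr=0.0000 cont=0.0000 V=0.0000[hold]; j=5 S=223.5529 intr=0.0000 cont=0.0000 V=0.0000[hold]  S*(5)=92.5892
k=4: j=0 S=101.1212 intr=19.5188 cont=18.6579 V=19.5188[EX]; j=1 S=120.6164 intr=0.0236 cont=6.1603 V=6.1603[hold]; j=2 S=143.8700 intr=0.0000 cont=0.9277 V=0.9277[hold]; j=3 S=171.6067 intr=0.0000 cont=0.0010 V=0.0010[hold]; j=4 S=204.6908 intr=0.0000 cont=0.0000 V=0.0000[hold]  S*(4)=101.1212
k=3: j=0 S=110.4394 intr=10.2006 cont=12.0876 V=12.0876[hold]; j=1 S=131.7311 intr=0.0000 cont=3.2670 V=3.2670[hold]; j=2 S=157.1275 intr=0.0000 cont=0.4172 V=0.4172[hold]; j=3 S=187.4202 intr=0.0000 cont=0.0004 V=0.0004[hold]  S*(3)=-
k=2: j=0 S=120.6164 intr=0.0236 cont=7.1902 V=7.1902[hold]; j=1 S=143.8700 intr=0.0000 cont=1.6922 V=1.6922[hold]; j=2 S=171.6067 intr=0.0000 cont=0.1876 V=0.1876[hold]  S*(2)=-
k=1: j=0 S=131.7311 intr=0.0000 cont=4.1417 V=4.1417[hold]; j=1 S=157.1275 intr=0.0000 cont=0.8612 V=0.8612[hold]  S*(1)=-
k=0: j=0 S=143.8700 intr=0.0000 cont=2.3245 V=2.3245[hold]  S*(0)=-

price = 2.3245
boundary = - - - - 101.1212 92.5892 101.1212 110.4394
tree:
2.3245
4.1417 0.8612
7.1902 1.6922 0.1876
12.0876 3.2670 0.4172 0.0004
19.5188 6.1603 0.9277 0.0010 0.0000
28.0508 11.2396 2.0629 0.0021 0.0000 0.0000
35.8630 19.5188 4.5872 0.0048 0.0000 0.0000 0.0000
43.0160 28.0508 10.2006 0.0106 0.0000 0.0000 0.0000 0.0000
49.5655 35.8630 19.5188 0.0236 0.0000 0.0000 0.0000 0.0000 0.0000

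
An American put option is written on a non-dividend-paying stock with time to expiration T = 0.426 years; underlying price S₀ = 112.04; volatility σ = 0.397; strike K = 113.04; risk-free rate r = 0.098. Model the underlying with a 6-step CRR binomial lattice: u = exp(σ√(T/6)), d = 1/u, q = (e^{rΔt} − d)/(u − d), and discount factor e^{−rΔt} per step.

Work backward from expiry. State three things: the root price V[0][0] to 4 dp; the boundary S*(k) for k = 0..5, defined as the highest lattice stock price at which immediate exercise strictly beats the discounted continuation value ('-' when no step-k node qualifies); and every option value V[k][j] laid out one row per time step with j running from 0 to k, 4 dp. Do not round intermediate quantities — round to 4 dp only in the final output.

price = 10.0131
boundary = - - - 81.5735 90.6756 100.7933
tree:
10.0131
15.3149 4.9858
22.5142 8.5121 1.6189
31.4665 14.1027 3.1827 0.1177
39.6549 22.3644 6.2481 0.2402 0.0000
47.0214 31.4665 12.2467 0.4901 0.0000 0.0000
53.6484 39.6549 22.3644 1.0000 0.0000 0.0000 0.0000

params: Δt=0.07100 u=1.11158 d=0.89962 q=0.50652 e^(-rΔt)=0.99307
t_6 payoffs: 53.6484 39.6549 22.3644 1.0000 0.0000 0.0000 0.0000
t_5: node(5,0) S=66.0186 payoff=47.0214 vs cont=46.2376 → 47.0214 [stop]  node(5,1) S=81.5735 payoff=31.4665 vs cont=30.6827 → 31.4665 [stop]  node(5,2) S=100.7933 payoff=12.2467 vs cont=11.4629 → 12.2467 [stop]  node(5,3) S=124.5416 payoff=0.0000 vs cont=0.4901 → 0.4901 [wait]  node(5,4) S=153.8853 payoff=0.0000 vs cont=0.0000 → 0.0000 [wait]  node(5,5) S=190.1428 payoff=0.0000 vs cont=0.0000 → 0.0000 [wait]  ⇒ S*(5)=100.7933
t_4: node(4,0) S=73.3851 payoff=39.6549 vs cont=38.8711 → 39.6549 [stop]  node(4,1) S=90.6756 payoff=22.3644 vs cont=21.5806 → 22.3644 [stop]  node(4,2) S=112.0400 payoff=1.0000 vs cont=6.2481 → 6.2481 [wait]  node(4,3) S=138.4382 payoff=0.0000 vs cont=0.2402 → 0.2402 [wait]  node(4,4) S=171.0561 payoff=0.0000 vs cont=0.0000 → 0.0000 [wait]  ⇒ S*(4)=90.6756
t_3: node(3,0) S=81.5735 payoff=31.4665 vs cont=30.6827 → 31.4665 [stop]  node(3,1) S=100.7933 payoff=12.2467 vs cont=14.1027 → 14.1027 [wait]  node(3,2) S=124.5416 payoff=0.0000 vs cont=3.1827 → 3.1827 [wait]  node(3,3) S=153.8853 payoff=0.0000 vs cont=0.1177 → 0.1177 [wait]  ⇒ S*(3)=81.5735
t_2: node(2,0) S=90.6756 payoff=22.3644 vs cont=22.5142 → 22.5142 [wait]  node(2,1) S=112.0400 payoff=1.0000 vs cont=8.5121 → 8.5121 [wait]  node(2,2) S=138.4382 payoff=0.0000 vs cont=1.6189 → 1.6189 [wait]  ⇒ S*(2)=-
t_1: node(1,0) S=100.7933 payoff=12.2467 vs cont=15.3149 → 15.3149 [wait]  node(1,1) S=124.5416 payoff=0.0000 vs cont=4.9858 → 4.9858 [wait]  ⇒ S*(1)=-
t_0: node(0,0) S=112.0400 payoff=1.0000 vs cont=10.0131 → 10.0131 [wait]  ⇒ S*(0)=-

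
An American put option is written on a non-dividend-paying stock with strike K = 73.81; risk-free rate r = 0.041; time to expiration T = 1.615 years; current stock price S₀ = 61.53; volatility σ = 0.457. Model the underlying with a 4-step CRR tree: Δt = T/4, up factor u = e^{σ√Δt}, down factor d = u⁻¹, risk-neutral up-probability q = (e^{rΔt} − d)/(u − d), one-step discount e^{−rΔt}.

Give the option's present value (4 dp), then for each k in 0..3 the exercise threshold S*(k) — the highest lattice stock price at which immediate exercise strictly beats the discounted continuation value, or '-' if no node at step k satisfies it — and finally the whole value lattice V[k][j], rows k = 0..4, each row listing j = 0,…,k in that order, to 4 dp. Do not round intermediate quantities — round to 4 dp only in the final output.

params: Δt=0.40375 u=1.33694 d=0.74798 q=0.45625 e^(-rΔt)=0.98358
t_4 payoffs: 54.5508 39.3859 12.2800 0.0000 0.0000
t_3: node(3,0) S=25.7484 payoff=48.0616 vs cont=46.8498 → 48.0616 [stop]  node(3,1) S=46.0230 payoff=27.7870 vs cont=26.5752 → 27.7870 [stop]  node(3,2) S=82.2620 payoff=0.0000 vs cont=6.5676 → 6.5676 [wait]  node(3,3) S=147.0358 payoff=0.0000 vs cont=0.0000 → 0.0000 [wait]  ⇒ S*(3)=46.0230
t_2: node(2,0) S=34.4241 payoff=39.3859 vs cont=38.1741 → 39.3859 [stop]  node(2,1) S=61.5300 payoff=12.2800 vs cont=17.8084 → 17.8084 [wait]  node(2,2) S=109.9793 payoff=0.0000 vs cont=3.5125 → 3.5125 [wait]  ⇒ S*(2)=34.4241
t_1: node(1,0) S=46.0230 payoff=27.7870 vs cont=29.0562 → 29.0562 [wait]  node(1,1) S=82.2620 payoff=0.0000 vs cont=11.1006 → 11.1006 [wait]  ⇒ S*(1)=-
t_0: node(0,0) S=61.5300 payoff=12.2800 vs cont=20.5214 → 20.5214 [wait]  ⇒ S*(0)=-

price = 20.5214
boundary = - - 34.4241 46.0230
tree:
20.5214
29.0562 11.1006
39.3859 17.8084 3.5125
48.0616 27.7870 6.5676 0.0000
54.5508 39.3859 12.2800 0.0000 0.0000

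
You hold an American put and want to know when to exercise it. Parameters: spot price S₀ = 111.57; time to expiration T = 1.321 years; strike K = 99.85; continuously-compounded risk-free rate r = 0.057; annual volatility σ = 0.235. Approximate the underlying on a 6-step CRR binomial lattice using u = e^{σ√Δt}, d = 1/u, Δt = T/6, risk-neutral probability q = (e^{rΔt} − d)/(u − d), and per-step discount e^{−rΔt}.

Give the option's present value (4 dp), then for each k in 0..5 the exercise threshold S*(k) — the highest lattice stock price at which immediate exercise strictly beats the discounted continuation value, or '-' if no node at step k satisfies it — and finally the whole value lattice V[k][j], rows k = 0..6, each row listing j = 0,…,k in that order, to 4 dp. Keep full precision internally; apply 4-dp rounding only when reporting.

price = 4.6022
boundary = - - - 80.1462 71.7786 80.1462
tree:
4.6022
7.7380 1.9267
12.5996 3.6045 0.4824
19.7038 6.5903 1.0385 0.0000
28.0714 11.6700 2.2357 0.0000 0.0000
35.5654 19.7038 4.8128 0.0000 0.0000 0.0000
42.2770 28.0714 10.3607 0.0000 0.0000 0.0000 0.0000

Δt=0.22017, u=1.11658, d=0.89560, q=0.52961, disc=e^(-rΔt)=0.98753
k=6 terminal: V=max(K-S,0) → 42.2770 28.0714 10.3607 0.0000 0.0000 0.0000 0.0000
k=5: j=0 S=64.2846 intr=35.5654 cont=34.3202 V=35.5654[EX]; j=1 S=80.1462 intr=19.7038 cont=18.4585 V=19.7038[EX]; j=2 S=99.9216 intr=0.0000 cont=4.8128 V=4.8128[hold]; j=3 S=124.5763 intr=0.0000 cont=0.0000 V=0.0000[hold]; j=4 S=155.3144 intr=0.0000 cont=0.0000 V=0.0000[hold]; j=5 S=193.6369 intr=0.0000 cont=0.0000 V=0.0000[hold]  S*(5)=80.1462
k=4: j=0 S=71.7786 intr=28.0714 cont=26.8262 V=28.0714[EX]; j=1 S=89.4893 intr=10.3607 cont=11.6700 V=11.6700[hold]; j=2 S=111.5700 intr=0.0000 cont=2.2357 V=2.2357[hold]; j=3 S=139.0989 intr=0.0000 cont=0.0000 V=0.0000[hold]; j=4 S=173.4203 intr=0.0000 cont=0.0000 V=0.0000[hold]  S*(4)=71.7786
k=3: j=0 S=80.1462 intr=19.7038 cont=19.1433 V=19.7038[EX]; j=1 S=99.9216 intr=0.0000 cont=6.5903 V=6.5903[hold]; j=2 S=124.5763 intr=0.0000 cont=1.0385 V=1.0385[hold]; j=3 S=155.3144 intr=0.0000 cont=0.0000 V=0.0000[hold]  S*(3)=80.1462
k=2: j=0 S=89.4893 intr=10.3607 cont=12.5996 V=12.5996[hold]; j=1 S=111.5700 intr=0.0000 cont=3.6045 V=3.6045[hold]; j=2 S=139.0989 intr=0.0000 cont=0.4824 V=0.4824[hold]  S*(2)=-
k=1: j=0 S=99.9216 intr=0.0000 cont=7.7380 V=7.7380[hold]; j=1 S=124.5763 intr=0.0000 cont=1.9267 V=1.9267[hold]  S*(1)=-
k=0: j=0 S=111.5700 intr=0.0000 cont=4.6022 V=4.6022[hold]  S*(0)=-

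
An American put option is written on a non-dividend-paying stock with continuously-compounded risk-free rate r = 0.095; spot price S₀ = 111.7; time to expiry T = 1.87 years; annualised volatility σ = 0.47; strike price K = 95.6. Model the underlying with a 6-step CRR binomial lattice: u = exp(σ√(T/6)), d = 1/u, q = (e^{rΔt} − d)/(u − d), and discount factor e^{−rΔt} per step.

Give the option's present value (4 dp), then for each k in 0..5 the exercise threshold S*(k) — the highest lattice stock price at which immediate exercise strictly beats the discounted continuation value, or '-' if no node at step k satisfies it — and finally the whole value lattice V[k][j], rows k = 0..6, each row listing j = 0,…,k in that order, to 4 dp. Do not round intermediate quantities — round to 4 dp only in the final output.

params: Δt=0.31167 u=1.30003 d=0.76921 q=0.49139 e^(-rΔt)=0.97083
t_6 payoffs: 72.4616 56.4943 29.5084 0.0000 0.0000 0.0000 0.0000
t_5: node(5,0) S=30.0806 payoff=65.5194 vs cont=62.7304 → 65.5194 [stop]  node(5,1) S=50.8385 payoff=44.7615 vs cont=41.9724 → 44.7615 [stop]  node(5,2) S=85.9211 payoff=9.6789 vs cont=14.5704 → 14.5704 [wait]  node(5,3) S=145.2134 payoff=0.0000 vs cont=0.0000 → 0.0000 [wait]  node(5,4) S=245.4220 payoff=0.0000 vs cont=0.0000 → 0.0000 [wait]  node(5,5) S=414.7823 payoff=0.0000 vs cont=0.0000 → 0.0000 [wait]  ⇒ S*(5)=50.8385
t_4: node(4,0) S=39.1057 payoff=56.4943 vs cont=53.7053 → 56.4943 [stop]  node(4,1) S=66.0916 payoff=29.5084 vs cont=29.0528 → 29.5084 [stop]  node(4,2) S=111.7000 payoff=0.0000 vs cont=7.1945 → 7.1945 [wait]  node(4,3) S=188.7817 payoff=0.0000 vs cont=0.0000 → 0.0000 [wait]  node(4,4) S=319.0559 payoff=0.0000 vs cont=0.0000 → 0.0000 [wait]  ⇒ S*(4)=66.0916
t_3: node(3,0) S=50.8385 payoff=44.7615 vs cont=41.9724 → 44.7615 [stop]  node(3,1) S=85.9211 payoff=9.6789 vs cont=18.0026 → 18.0026 [wait]  node(3,2) S=145.2134 payoff=0.0000 vs cont=3.5524 → 3.5524 [wait]  node(3,3) S=245.4220 payoff=0.0000 vs cont=0.0000 → 0.0000 [wait]  ⇒ S*(3)=50.8385
t_2: node(2,0) S=66.0916 payoff=29.5084 vs cont=30.6902 → 30.6902 [wait]  node(2,1) S=111.7000 payoff=0.0000 vs cont=10.5839 → 10.5839 [wait]  node(2,2) S=188.7817 payoff=0.0000 vs cont=1.7541 → 1.7541 [wait]  ⇒ S*(2)=-
t_1: node(1,0) S=85.9211 payoff=9.6789 vs cont=20.2030 → 20.2030 [wait]  node(1,1) S=145.2134 payoff=0.0000 vs cont=6.0628 → 6.0628 [wait]  ⇒ S*(1)=-
t_0: node(0,0) S=111.7000 payoff=0.0000 vs cont=12.8680 → 12.8680 [wait]  ⇒ S*(0)=-

price = 12.8680
boundary = - - - 50.8385 66.0916 50.8385
tree:
12.8680
20.2030 6.0628
30.6902 10.5839 1.7541
44.7615 18.0026 3.5524 0.0000
56.4943 29.5084 7.1945 0.0000 0.0000
65.5194 44.7615 14.5704 0.0000 0.0000 0.0000
72.4616 56.4943 29.5084 0.0000 0.0000 0.0000 0.0000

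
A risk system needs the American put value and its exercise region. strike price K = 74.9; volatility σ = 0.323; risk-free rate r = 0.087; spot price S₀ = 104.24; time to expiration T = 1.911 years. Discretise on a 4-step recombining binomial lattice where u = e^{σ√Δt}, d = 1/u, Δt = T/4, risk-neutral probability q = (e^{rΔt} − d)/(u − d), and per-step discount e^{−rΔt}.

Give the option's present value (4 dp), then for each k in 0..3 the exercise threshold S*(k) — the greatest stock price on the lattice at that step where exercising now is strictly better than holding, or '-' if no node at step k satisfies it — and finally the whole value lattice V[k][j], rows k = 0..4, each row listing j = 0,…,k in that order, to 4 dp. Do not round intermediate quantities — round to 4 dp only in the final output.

price = 2.9693
boundary = - - - 53.3529
tree:
2.9693
5.8798 0.7108
11.4109 1.6062 0.0000
21.5471 3.6294 0.0000 0.0000
32.2225 8.2014 0.0000 0.0000 0.0000

Δt=0.47775, u=1.25014, d=0.79991, q=0.53868, disc=e^(-rΔt)=0.95929
k=4 terminal: V=max(K-S,0) → 32.2225 8.2014 0.0000 0.0000 0.0000
k=3: j=0 S=53.3529 intr=21.5471 cont=18.4977 V=21.5471[EX]; j=1 S=83.3826 intr=0.0000 cont=3.6294 V=3.6294[hold]; j=2 S=130.3146 intr=0.0000 cont=0.0000 V=0.0000[hold]; j=3 S=203.6624 intr=0.0000 cont=0.0000 V=0.0000[hold]  S*(3)=53.3529
k=2: j=0 S=66.6986 intr=8.2014 cont=11.4109 V=11.4109[hold]; j=1 S=104.2400 intr=0.0000 cont=1.6062 V=1.6062[hold]; j=2 S=162.9116 intr=0.0000 cont=0.0000 V=0.0000[hold]  S*(2)=-
k=1: j=0 S=83.3826 intr=0.0000 cont=5.8798 V=5.8798[hold]; j=1 S=130.3146 intr=0.0000 cont=0.7108 V=0.7108[hold]  S*(1)=-
k=0: j=0 S=104.2400 intr=0.0000 cont=2.9693 V=2.9693[hold]  S*(0)=-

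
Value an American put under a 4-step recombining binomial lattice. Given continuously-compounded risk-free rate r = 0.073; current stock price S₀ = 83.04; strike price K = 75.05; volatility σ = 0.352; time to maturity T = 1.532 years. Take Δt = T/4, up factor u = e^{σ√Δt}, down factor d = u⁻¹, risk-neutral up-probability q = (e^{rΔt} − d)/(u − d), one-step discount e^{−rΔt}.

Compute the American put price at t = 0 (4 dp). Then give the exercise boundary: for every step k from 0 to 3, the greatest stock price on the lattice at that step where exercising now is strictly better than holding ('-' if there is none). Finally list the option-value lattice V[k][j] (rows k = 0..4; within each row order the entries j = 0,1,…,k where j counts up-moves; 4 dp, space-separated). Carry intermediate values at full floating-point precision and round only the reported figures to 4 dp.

price = 7.1249
boundary = - - 53.7121 43.1981
tree:
7.1249
12.5617 2.3039
21.3379 4.8383 0.0000
31.8519 10.1607 0.0000 0.0000
40.3079 21.3379 0.0000 0.0000 0.0000

params: Δt=0.38300 u=1.24339 d=0.80425 q=0.51032 e^(-rΔt)=0.97243
t_4 payoffs: 40.3079 21.3379 0.0000 0.0000 0.0000
t_3: node(3,0) S=43.1981 payoff=31.8519 vs cont=29.7827 → 31.8519 [stop]  node(3,1) S=66.7851 payoff=8.2649 vs cont=10.1607 → 10.1607 [wait]  node(3,2) S=103.2512 payoff=0.0000 vs cont=0.0000 → 0.0000 [wait]  node(3,3) S=159.6285 payoff=0.0000 vs cont=0.0000 → 0.0000 [wait]  ⇒ S*(3)=43.1981
t_2: node(2,0) S=53.7121 payoff=21.3379 vs cont=20.2094 → 21.3379 [stop]  node(2,1) S=83.0400 payoff=0.0000 vs cont=4.8383 → 4.8383 [wait]  node(2,2) S=128.3816 payoff=0.0000 vs cont=0.0000 → 0.0000 [wait]  ⇒ S*(2)=53.7121
t_1: node(1,0) S=66.7851 payoff=8.2649 vs cont=12.5617 → 12.5617 [wait]  node(1,1) S=103.2512 payoff=0.0000 vs cont=2.3039 → 2.3039 [wait]  ⇒ S*(1)=-
t_0: node(0,0) S=83.0400 payoff=0.0000 vs cont=7.1249 → 7.1249 [wait]  ⇒ S*(0)=-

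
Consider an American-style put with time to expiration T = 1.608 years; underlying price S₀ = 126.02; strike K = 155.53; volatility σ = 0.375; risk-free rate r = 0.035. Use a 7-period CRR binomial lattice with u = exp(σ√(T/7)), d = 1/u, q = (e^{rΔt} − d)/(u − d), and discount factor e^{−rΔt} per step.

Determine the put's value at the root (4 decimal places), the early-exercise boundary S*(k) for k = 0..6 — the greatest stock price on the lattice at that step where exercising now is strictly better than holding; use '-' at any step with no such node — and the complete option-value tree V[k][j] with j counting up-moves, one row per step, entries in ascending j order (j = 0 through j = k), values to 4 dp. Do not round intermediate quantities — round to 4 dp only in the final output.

Δt=0.22971  u=1.19690  d=0.83549  q=0.47752  discount=0.99199
step 7 (expiry): payoffs max(K−S,0) = 119.7168 104.2254 82.0330 50.2410 4.6971 0.0000 0.0000 0.0000
step 6: (k=6,j=0): S=42.8647, (K−S)⁺=112.6653, hold=111.4198 ⇒ V=112.6653 exercise | (k=6,j=1): S=61.4063, (K−S)⁺=94.1237, hold=92.8782 ⇒ V=94.1237 exercise | (k=6,j=2): S=87.9683, (K−S)⁺=67.5617, hold=66.3162 ⇒ V=67.5617 exercise | (k=6,j=3): S=126.0200, (K−S)⁺=29.5100, hold=28.2646 ⇒ V=29.5100 exercise | (k=6,j=4): S=180.5314, (K−S)⁺=0.0000, hold=2.4345 ⇒ V=2.4345 continue | (k=6,j=5): S=258.6222, (K−S)⁺=0.0000, hold=0.0000 ⇒ V=0.0000 continue | (k=6,j=6): S=370.4922, (K−S)⁺=0.0000, hold=0.0000 ⇒ V=0.0000 continue  boundary S*=126.0200
step 5: (k=5,j=0): S=51.3046, (K−S)⁺=104.2254, hold=102.9799 ⇒ V=104.2254 exercise | (k=5,j=1): S=73.4970, (K−S)⁺=82.0330, hold=80.7875 ⇒ V=82.0330 exercise | (k=5,j=2): S=105.2890, (K−S)⁺=50.2410, hold=48.9956 ⇒ V=50.2410 exercise | (k=5,j=3): S=150.8329, (K−S)⁺=4.6971, hold=16.4480 ⇒ V=16.4480 continue | (k=5,j=4): S=216.0774, (K−S)⁺=0.0000, hold=1.2618 ⇒ V=1.2618 continue | (k=5,j=5): S=309.5440, (K−S)⁺=0.0000, hold=0.0000 ⇒ V=0.0000 continue  boundary S*=105.2890
step 4: (k=4,j=0): S=61.4063, (K−S)⁺=94.1237, hold=92.8782 ⇒ V=94.1237 exercise | (k=4,j=1): S=87.9683, (K−S)⁺=67.5617, hold=66.3162 ⇒ V=67.5617 exercise | (k=4,j=2): S=126.0200, (K−S)⁺=29.5100, hold=33.8310 ⇒ V=33.8310 continue | (k=4,j=3): S=180.5314, (K−S)⁺=0.0000, hold=9.1226 ⇒ V=9.1226 continue | (k=4,j=4): S=258.6222, (K−S)⁺=0.0000, hold=0.6540 ⇒ V=0.6540 continue  boundary S*=87.9683
step 3: (k=3,j=0): S=73.4970, (K−S)⁺=82.0330, hold=80.7875 ⇒ V=82.0330 exercise | (k=3,j=1): S=105.2890, (K−S)⁺=50.2410, hold=51.0424 ⇒ V=51.0424 continue | (k=3,j=2): S=150.8329, (K−S)⁺=4.6971, hold=21.8557 ⇒ V=21.8557 continue | (k=3,j=3): S=216.0774, (K−S)⁺=0.0000, hold=5.0379 ⇒ V=5.0379 continue  boundary S*=73.4970
step 2: (k=2,j=0): S=87.9683, (K−S)⁺=67.5617, hold=66.6959 ⇒ V=67.5617 exercise | (k=2,j=1): S=126.0200, (K−S)⁺=29.5100, hold=36.8079 ⇒ V=36.8079 continue | (k=2,j=2): S=180.5314, (K−S)⁺=0.0000, hold=13.7141 ⇒ V=13.7141 continue  boundary S*=87.9683
step 1: (k=1,j=0): S=105.2890, (K−S)⁺=50.2410, hold=52.4526 ⇒ V=52.4526 continue | (k=1,j=1): S=150.8329, (K−S)⁺=4.6971, hold=25.5736 ⇒ V=25.5736 continue  boundary S*=-
step 0: (k=0,j=0): S=126.0200, (K−S)⁺=29.5100, hold=39.3000 ⇒ V=39.3000 continue  boundary S*=-

price = 39.3000
boundary = - - 87.9683 73.4970 87.9683 105.2890 126.0200
tree:
39.3000
52.4526 25.5736
67.5617 36.8079 13.7141
82.0330 51.0424 21.8557 5.0379
94.1237 67.5617 33.8310 9.1226 0.6540
104.2254 82.0330 50.2410 16.4480 1.2618 0.0000
112.6653 94.1237 67.5617 29.5100 2.4345 0.0000 0.0000
119.7168 104.2254 82.0330 50.2410 4.6971 0.0000 0.0000 0.0000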